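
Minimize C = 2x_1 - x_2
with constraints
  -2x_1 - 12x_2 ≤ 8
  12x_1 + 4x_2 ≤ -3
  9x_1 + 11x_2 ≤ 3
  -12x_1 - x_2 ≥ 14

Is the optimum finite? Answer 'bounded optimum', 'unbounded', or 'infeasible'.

unbounded

From the feasible point (-80/71, -34/71), moving in the direction (-11, 9) keeps every constraint satisfied while C decreases without bound.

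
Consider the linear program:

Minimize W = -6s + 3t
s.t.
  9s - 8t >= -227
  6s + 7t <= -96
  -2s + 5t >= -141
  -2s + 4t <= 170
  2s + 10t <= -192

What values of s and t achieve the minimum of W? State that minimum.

s = 507/44, t = -519/22, minimum W = -1539/11

Vertices and W = -6s + 3t:
  (-2263/29, -1723/29) → W = 8409/29
  (-1903/53, -637/53) → W = 9507/53
  (507/44, -519/22) → W = -1539/11
  (192/23, -480/23) → W = -2592/23

The binding constraints are 6s + 7t = -96 and -2s + 5t = -141.
Solving simultaneously gives s = 507/44, t = -519/22.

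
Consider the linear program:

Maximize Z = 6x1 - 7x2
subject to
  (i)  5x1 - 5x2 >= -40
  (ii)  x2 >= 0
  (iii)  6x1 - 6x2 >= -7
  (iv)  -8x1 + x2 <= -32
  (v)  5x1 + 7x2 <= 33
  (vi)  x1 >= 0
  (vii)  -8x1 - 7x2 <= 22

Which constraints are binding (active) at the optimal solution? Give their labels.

Vertices and Z = 6x1 - 7x2:
  (4, 0) → Z = 24
  (33/5, 0) → Z = 198/5
  (257/61, 104/61) → Z = 814/61

The maximum is at (33/5, 0). Substituting into each constraint, equality holds for (ii) and (v); the remaining constraints have slack.

(ii) and (v)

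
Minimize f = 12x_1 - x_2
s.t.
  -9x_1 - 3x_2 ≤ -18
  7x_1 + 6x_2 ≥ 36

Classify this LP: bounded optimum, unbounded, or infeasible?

From the feasible point (0, 6), moving in the direction (-3, 9) keeps every constraint satisfied while f decreases without bound.

unbounded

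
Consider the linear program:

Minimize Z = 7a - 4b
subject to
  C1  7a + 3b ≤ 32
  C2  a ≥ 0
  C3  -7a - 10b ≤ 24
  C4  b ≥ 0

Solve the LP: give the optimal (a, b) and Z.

a = 0, b = 32/3, minimum Z = -128/3

Vertices and Z = 7a - 4b:
  (0, 32/3) → Z = -128/3
  (32/7, 0) → Z = 32
  (0, 0) → Z = 0

At the optimal vertex, 7a + 3b = 32 and a = 0.
Solving simultaneously gives a = 0, b = 32/3.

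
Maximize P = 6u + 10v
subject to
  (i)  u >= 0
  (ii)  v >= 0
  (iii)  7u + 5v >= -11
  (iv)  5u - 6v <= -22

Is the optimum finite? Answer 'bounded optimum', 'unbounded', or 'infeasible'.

unbounded

From the feasible point (0, 11/3), moving in the direction (0, 1) keeps every constraint satisfied while P increases without bound.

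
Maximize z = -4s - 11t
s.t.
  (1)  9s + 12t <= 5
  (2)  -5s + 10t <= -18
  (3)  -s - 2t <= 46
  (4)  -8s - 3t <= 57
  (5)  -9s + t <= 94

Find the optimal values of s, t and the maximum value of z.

Extreme points and z = -4s - 11t:
  (133/75, -137/150) → z = 443/150
  (281/3, -419/6) → z = 787/2
  (-516/95, -429/95) → z = 357/5
  (24/13, -311/13) → z = 3325/13

s = 281/3, t = -419/6, maximum z = 787/2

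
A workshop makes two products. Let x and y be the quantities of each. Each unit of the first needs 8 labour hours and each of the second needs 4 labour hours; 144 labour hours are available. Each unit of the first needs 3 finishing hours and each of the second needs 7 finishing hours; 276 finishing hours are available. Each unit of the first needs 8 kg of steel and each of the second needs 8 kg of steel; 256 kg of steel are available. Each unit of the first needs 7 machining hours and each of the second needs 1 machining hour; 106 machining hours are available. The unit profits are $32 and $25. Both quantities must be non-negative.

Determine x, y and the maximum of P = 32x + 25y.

The optimum lies where 8x + 4y = 144 and 8x + 8y = 256.
Solving simultaneously gives x = 4, y = 28.

x = 4, y = 28, maximum P = 828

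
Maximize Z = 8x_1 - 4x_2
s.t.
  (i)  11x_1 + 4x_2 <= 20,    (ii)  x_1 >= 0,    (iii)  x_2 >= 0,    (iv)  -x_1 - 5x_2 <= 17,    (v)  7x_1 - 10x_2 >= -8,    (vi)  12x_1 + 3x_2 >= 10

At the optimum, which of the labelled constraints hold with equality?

Extreme points and Z = 8x_1 - 4x_2:
  (20/11, 0) → Z = 160/11
  (28/23, 38/23) → Z = 72/23
  (5/6, 0) → Z = 20/3
  (76/141, 166/141) → Z = -56/141

The maximum is at (20/11, 0). Substituting into each constraint, equality holds for (i) and (iii); the remaining constraints have slack.

(i) and (iii)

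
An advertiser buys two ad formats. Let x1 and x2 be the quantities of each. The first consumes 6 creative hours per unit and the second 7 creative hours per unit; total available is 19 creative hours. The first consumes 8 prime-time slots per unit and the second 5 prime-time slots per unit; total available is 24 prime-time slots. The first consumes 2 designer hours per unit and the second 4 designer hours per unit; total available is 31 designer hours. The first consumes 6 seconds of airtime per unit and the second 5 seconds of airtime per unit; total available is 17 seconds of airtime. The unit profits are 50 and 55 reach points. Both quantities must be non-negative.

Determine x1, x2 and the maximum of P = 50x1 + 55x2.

Corner points and P = 50x1 + 55x2:
  (0, 0) → P = 0
  (0, 19/7) → P = 1045/7
  (17/6, 0) → P = 425/3
  (2, 1) → P = 155

The optimum lies where 6x1 + 7x2 = 19 and 6x1 + 5x2 = 17.
Solving simultaneously gives x1 = 2, x2 = 1.

x1 = 2, x2 = 1, maximum P = 155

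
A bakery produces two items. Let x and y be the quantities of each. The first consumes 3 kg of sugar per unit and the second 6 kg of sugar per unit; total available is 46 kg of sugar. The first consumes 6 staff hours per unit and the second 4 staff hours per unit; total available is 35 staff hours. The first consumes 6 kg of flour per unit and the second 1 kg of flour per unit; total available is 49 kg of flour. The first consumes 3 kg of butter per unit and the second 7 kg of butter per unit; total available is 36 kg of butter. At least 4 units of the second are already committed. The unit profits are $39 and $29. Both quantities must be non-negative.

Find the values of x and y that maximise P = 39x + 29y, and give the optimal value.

Extreme points and P = 39x + 29y:
  (0, 36/7) → P = 1044/7
  (0, 4) → P = 116
  (8/3, 4) → P = 220

The binding constraints are 3x + 7y = 36 and y = 4.
Solving simultaneously gives x = 8/3, y = 4.

x = 8/3, y = 4, maximum P = 220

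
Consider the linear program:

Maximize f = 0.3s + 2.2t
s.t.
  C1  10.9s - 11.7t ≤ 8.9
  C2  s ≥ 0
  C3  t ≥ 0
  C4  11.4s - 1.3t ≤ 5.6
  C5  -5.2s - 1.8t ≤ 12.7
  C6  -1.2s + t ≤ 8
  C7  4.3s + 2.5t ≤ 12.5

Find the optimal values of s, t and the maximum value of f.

Feasible corners and f = 0.3s + 2.2t:
  (0, 0) → f = 0
  (0, 5) → f = 11
  (28/57, 0) → f = 14/95
  (3025/3409, 11842/3409) → f = 269599/34090

The optimum lies where s = 0 and 4.3s + 2.5t = 12.5.
Solving simultaneously gives s = 0, t = 5.

s = 0, t = 5, maximum f = 11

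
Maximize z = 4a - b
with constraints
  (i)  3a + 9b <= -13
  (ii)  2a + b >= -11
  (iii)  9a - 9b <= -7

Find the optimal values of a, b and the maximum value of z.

a = -5/3, b = -8/9, maximum z = -52/9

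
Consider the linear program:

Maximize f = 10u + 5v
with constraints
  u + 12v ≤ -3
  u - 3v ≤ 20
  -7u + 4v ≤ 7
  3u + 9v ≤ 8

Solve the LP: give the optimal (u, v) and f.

u = 34/3, v = -26/9, maximum f = 890/9

Feasible corners and f = 10u + 5v:
  (-12/11, -7/44) → f = -515/44
  (41/9, -17/27) → f = 1145/27
  (-101/17, -147/17) → f = -1745/17
  (34/3, -26/9) → f = 890/9

At the optimal vertex, u - 3v = 20 and 3u + 9v = 8.
Solving simultaneously gives u = 34/3, v = -26/9.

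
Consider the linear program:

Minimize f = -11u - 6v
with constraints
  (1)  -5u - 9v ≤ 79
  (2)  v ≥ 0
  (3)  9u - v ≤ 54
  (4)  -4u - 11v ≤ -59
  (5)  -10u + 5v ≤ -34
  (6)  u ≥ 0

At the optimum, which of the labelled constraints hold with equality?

Corner points and f = -11u - 6v:
  (653/103, 315/103) → f = -9073/103
  (236/35, 234/35) → f = -800/7
  (669/130, 227/65) → f = -10083/130

The minimum is at (236/35, 234/35). Substituting into each constraint, equality holds for (3) and (5); the remaining constraints have slack.

(3) and (5)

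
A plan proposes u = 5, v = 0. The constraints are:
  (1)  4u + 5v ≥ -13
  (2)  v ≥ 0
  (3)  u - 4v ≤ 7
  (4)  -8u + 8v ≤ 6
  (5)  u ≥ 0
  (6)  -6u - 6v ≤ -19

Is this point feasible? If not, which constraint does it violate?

feasible

(1): 20 ≥ -13 ✓
(2): 0 ≥ 0 ✓
(3): 5 ≤ 7 ✓
(4): -40 ≤ 6 ✓
(5): 5 ≥ 0 ✓
(6): -30 ≤ -19 ✓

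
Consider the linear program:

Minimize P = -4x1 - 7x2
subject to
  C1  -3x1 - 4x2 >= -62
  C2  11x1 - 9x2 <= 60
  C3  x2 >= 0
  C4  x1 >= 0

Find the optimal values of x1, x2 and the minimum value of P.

x1 = 0, x2 = 31/2, minimum P = -217/2

Vertices and P = -4x1 - 7x2:
  (798/71, 502/71) → P = -6706/71
  (0, 31/2) → P = -217/2
  (60/11, 0) → P = -240/11
  (0, 0) → P = 0

At the optimal vertex, -3x1 - 4x2 = -62 and x1 = 0.
Solving simultaneously gives x1 = 0, x2 = 31/2.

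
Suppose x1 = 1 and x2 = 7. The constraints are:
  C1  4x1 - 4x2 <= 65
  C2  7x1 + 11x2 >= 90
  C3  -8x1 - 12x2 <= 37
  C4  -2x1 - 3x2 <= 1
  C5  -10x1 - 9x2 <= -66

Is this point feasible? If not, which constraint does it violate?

not feasible — violates C2

Constraint C2: 7x1 + 11x2 = 84, which is not ≥ 90. All other constraints are satisfied.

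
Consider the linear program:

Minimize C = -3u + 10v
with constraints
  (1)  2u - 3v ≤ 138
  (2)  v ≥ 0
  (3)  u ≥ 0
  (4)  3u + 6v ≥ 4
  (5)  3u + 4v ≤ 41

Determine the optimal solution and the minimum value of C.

u = 41/3, v = 0, minimum C = -41

The optimum lies where v = 0 and 3u + 4v = 41.
Solving simultaneously gives u = 41/3, v = 0.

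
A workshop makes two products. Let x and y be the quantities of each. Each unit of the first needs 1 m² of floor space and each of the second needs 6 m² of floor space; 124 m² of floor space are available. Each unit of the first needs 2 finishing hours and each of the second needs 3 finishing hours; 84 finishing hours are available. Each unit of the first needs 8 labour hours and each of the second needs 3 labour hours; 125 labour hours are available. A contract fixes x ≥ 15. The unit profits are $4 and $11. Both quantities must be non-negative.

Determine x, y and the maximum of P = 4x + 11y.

x = 15, y = 5/3, maximum P = 235/3

Feasible corners and P = 4x + 11y:
  (125/8, 0) → P = 125/2
  (15, 0) → P = 60
  (15, 5/3) → P = 235/3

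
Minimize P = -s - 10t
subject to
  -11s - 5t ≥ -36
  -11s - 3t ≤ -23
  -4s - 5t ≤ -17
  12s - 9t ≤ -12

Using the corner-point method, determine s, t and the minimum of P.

Feasible corners and P = -s - 10t:
  (7/22, 13/2) → P = -1437/22
  (88/53, 188/53) → P = -1968/53
  (19/15, 136/45) → P = -1417/45

The binding constraints are -11s - 5t = -36 and -11s - 3t = -23.
Solving simultaneously gives s = 7/22, t = 13/2.

s = 7/22, t = 13/2, minimum P = -1437/22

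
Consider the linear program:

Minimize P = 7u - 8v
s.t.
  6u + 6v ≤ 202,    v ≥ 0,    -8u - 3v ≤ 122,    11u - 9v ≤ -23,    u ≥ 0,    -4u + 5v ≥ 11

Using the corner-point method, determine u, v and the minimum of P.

u = 0, v = 101/3, minimum P = -808/3

Corner points and P = 7u - 8v:
  (14, 59/3) → P = -178/3
  (0, 101/3) → P = -808/3
  (0, 23/9) → P = -184/9

The binding constraints are 6u + 6v = 202 and u = 0.
Solving simultaneously gives u = 0, v = 101/3.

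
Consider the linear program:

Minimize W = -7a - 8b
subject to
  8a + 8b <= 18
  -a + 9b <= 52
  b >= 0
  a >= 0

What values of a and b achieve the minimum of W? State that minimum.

Feasible corners and W = -7a - 8b:
  (9/4, 0) → W = -63/4
  (0, 9/4) → W = -18
  (0, 0) → W = 0

The binding constraints are 8a + 8b = 18 and a = 0.
Solving simultaneously gives a = 0, b = 9/4.

a = 0, b = 9/4, minimum W = -18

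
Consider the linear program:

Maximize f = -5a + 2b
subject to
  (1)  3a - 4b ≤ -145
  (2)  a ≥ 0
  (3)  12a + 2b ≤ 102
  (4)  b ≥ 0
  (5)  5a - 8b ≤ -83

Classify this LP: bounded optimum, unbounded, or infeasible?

bounded optimum

Feasible corners and f = -5a + 2b:
  (0, 145/4) → f = 145/2
  (59/27, 341/9) → f = 1751/27
  (0, 51) → f = 102
The feasible region has finitely many vertices and no improving ray; the maximum is 102 at (0, 51).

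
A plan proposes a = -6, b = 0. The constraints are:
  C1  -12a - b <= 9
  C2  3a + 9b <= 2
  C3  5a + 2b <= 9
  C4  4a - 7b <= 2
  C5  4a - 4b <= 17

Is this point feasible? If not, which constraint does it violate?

Constraint C1: -12a - b = 72, which is not ≤ 9. All other constraints are satisfied.

not feasible — violates C1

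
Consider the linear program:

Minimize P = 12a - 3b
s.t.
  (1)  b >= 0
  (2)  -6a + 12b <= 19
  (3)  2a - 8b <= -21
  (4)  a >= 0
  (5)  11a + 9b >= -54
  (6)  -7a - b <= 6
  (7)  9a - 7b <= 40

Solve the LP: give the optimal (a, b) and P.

a = 25/6, b = 11/3, minimum P = 39

Corner points and P = 12a - 3b:
  (25/6, 11/3) → P = 39
  (613/66, 137/22) → P = 2041/22
  (467/58, 269/58) → P = 4797/58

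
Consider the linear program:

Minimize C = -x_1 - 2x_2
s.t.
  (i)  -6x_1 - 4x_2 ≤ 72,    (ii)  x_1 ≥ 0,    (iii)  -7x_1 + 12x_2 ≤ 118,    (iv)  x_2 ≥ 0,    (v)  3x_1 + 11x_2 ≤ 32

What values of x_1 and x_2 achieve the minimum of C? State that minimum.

Feasible corners and C = -x_1 - 2x_2:
  (0, 0) → C = 0
  (0, 32/11) → C = -64/11
  (32/3, 0) → C = -32/3

The binding constraints are x_2 = 0 and 3x_1 + 11x_2 = 32.
Solving simultaneously gives x_1 = 32/3, x_2 = 0.

x_1 = 32/3, x_2 = 0, minimum C = -32/3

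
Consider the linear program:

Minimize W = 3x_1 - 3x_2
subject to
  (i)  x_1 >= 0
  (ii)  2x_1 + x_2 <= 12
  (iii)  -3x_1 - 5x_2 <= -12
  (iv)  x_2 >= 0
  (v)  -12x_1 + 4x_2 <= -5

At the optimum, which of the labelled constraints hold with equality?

(ii) and (v)

Feasible corners and W = 3x_1 - 3x_2:
  (6, 0) → W = 18
  (53/20, 67/10) → W = -243/20
  (4, 0) → W = 12
  (73/72, 43/24) → W = -7/3

The minimum is at (53/20, 67/10). Substituting into each constraint, equality holds for (ii) and (v); the remaining constraints have slack.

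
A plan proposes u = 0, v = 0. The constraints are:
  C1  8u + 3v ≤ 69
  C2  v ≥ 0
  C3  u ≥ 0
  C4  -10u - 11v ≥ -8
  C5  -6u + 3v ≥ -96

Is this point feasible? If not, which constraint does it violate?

feasible

C1: 0 ≤ 69 ✓
C2: 0 ≥ 0 ✓
C3: 0 ≥ 0 ✓
C4: 0 ≥ -8 ✓
C5: 0 ≥ -96 ✓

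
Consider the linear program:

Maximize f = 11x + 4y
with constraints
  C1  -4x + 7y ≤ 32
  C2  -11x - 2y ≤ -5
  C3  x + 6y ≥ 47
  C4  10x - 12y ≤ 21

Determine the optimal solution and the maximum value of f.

x = 531/22, y = 202/11, maximum f = 7457/22

Corner points and f = 11x + 4y:
  (137/31, 220/31) → f = 77
  (531/22, 202/11) → f = 7457/22
  (115/12, 449/72) → f = 4693/36

The binding constraints are -4x + 7y = 32 and 10x - 12y = 21.
Solving simultaneously gives x = 531/22, y = 202/11.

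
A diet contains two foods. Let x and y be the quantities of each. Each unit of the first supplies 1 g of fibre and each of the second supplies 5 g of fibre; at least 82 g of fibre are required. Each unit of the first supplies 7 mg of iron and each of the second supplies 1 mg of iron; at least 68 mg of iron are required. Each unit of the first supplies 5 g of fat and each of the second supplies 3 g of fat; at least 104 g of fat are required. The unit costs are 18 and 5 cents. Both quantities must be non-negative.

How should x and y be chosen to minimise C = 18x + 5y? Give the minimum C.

Extreme points and C = 18x + 5y:
  (0, 68) → C = 340
  (82, 0) → C = 1476
  (137/11, 153/11) → C = 3231/11
  (25/4, 97/4) → C = 935/4
The feasible region is unbounded (it extends along (0, 1), (1, 0)), but C strictly increases along every unbounded feasible direction, so there is no improving ray and the minimum is attained at a vertex.

The optimum lies where 7x + y = 68 and 5x + 3y = 104.
Solving simultaneously gives x = 25/4, y = 97/4.

x = 25/4, y = 97/4, minimum C = 935/4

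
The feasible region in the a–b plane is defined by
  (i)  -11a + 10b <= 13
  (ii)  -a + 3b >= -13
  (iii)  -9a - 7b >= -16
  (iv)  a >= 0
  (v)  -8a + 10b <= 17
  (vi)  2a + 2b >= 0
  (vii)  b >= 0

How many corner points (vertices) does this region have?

Pairwise boundary intersections that survive every other constraint:
  (69/167, 293/167)
  (0, 13/10)
  (16/9, 0)
  (0, 0)

4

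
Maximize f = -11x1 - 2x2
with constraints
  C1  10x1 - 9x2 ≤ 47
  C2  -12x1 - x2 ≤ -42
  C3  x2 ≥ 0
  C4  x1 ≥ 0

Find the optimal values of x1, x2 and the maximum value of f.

The feasible region is unbounded (it extends along (9, 10), (0, 1)), but f strictly decreases along every unbounded feasible direction, so there is no improving ray and the maximum is attained at a vertex.

The binding constraints are -12x1 - x2 = -42 and x2 = 0.
Solving simultaneously gives x1 = 7/2, x2 = 0.

x1 = 7/2, x2 = 0, maximum f = -77/2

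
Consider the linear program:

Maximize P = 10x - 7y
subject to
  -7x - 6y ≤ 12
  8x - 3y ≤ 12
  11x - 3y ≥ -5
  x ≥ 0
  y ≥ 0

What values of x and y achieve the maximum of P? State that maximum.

The feasible region is unbounded (it extends along (3, 8), (3, 11)), but P strictly decreases along every unbounded feasible direction, so there is no improving ray and the maximum is attained at a vertex.

The optimum lies where 8x - 3y = 12 and y = 0.
Solving simultaneously gives x = 3/2, y = 0.

x = 3/2, y = 0, maximum P = 15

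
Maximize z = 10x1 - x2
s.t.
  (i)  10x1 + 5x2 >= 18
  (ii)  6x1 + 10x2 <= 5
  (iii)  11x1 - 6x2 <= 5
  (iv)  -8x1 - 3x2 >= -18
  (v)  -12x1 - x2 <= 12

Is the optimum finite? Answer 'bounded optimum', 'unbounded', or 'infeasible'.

The boundaries 10x1 + 5x2 = 18 and 6x1 + 10x2 = 5 meet at (31/14, -29/35), but that point violates 11x1 - 6x2 ≤ 5. Every candidate vertex is excluded by some other constraint, so the feasible region is empty.

infeasible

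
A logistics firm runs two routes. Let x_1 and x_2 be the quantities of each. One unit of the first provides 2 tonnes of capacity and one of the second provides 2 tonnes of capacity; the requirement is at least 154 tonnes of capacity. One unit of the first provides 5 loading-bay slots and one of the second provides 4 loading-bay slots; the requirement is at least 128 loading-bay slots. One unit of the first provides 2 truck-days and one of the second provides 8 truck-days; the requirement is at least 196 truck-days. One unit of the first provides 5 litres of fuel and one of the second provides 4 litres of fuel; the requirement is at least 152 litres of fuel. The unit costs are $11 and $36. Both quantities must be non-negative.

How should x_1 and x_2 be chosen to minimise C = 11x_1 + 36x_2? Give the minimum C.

x_1 = 70, x_2 = 7, minimum C = 1022

Feasible corners and C = 11x_1 + 36x_2:
  (0, 77) → C = 2772
  (98, 0) → C = 1078
  (70, 7) → C = 1022
The feasible region is unbounded (it extends along (0, 1), (1, 0)), but C strictly increases along every unbounded feasible direction, so there is no improving ray and the minimum is attained at a vertex.

The binding constraints are 2x_1 + 2x_2 = 154 and 2x_1 + 8x_2 = 196.
Solving simultaneously gives x_1 = 70, x_2 = 7.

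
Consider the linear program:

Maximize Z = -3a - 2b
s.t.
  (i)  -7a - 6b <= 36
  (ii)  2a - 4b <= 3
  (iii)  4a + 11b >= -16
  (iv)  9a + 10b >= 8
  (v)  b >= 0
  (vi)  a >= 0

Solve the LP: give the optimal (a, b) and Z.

Corner points and Z = -3a - 2b:
  (3/2, 0) → Z = -9/2
  (8/9, 0) → Z = -8/3
  (0, 4/5) → Z = -8/5
The feasible region is unbounded (it extends along (0, 1), (2, 1)), but Z strictly decreases along every unbounded feasible direction, so there is no improving ray and the maximum is attained at a vertex.

The optimum lies where 9a + 10b = 8 and a = 0.
Solving simultaneously gives a = 0, b = 4/5.

a = 0, b = 4/5, maximum Z = -8/5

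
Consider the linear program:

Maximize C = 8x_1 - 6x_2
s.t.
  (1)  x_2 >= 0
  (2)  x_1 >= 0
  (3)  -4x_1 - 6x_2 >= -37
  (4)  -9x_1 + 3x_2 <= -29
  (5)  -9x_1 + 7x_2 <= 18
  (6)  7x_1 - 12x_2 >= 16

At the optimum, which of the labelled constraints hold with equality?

(1) and (3)

Vertices and C = 8x_1 - 6x_2:
  (37/4, 0) → C = 74
  (29/9, 0) → C = 232/9
  (6, 13/6) → C = 35
  (100/29, 59/87) → C = 682/29

The maximum is at (37/4, 0). Substituting into each constraint, equality holds for (1) and (3); the remaining constraints have slack.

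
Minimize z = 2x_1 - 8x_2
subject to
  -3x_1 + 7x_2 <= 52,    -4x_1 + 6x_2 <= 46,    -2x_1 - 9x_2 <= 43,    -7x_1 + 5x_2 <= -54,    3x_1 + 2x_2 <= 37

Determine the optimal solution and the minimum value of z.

x_1 = 293/29, x_2 = 97/29, minimum z = -190/29

Corner points and z = 2x_1 - 8x_2:
  (271/73, -409/73) → z = 3814/73
  (419/23, -203/23) → z = 2462/23
  (293/29, 97/29) → z = -190/29

The binding constraints are -7x_1 + 5x_2 = -54 and 3x_1 + 2x_2 = 37.
Solving simultaneously gives x_1 = 293/29, x_2 = 97/29.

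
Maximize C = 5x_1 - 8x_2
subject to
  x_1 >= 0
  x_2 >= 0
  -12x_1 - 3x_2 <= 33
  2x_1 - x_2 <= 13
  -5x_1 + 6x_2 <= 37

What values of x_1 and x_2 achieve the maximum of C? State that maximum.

Feasible corners and C = 5x_1 - 8x_2:
  (0, 0) → C = 0
  (0, 37/6) → C = -148/3
  (13/2, 0) → C = 65/2
  (115/7, 139/7) → C = -537/7

x_1 = 13/2, x_2 = 0, maximum C = 65/2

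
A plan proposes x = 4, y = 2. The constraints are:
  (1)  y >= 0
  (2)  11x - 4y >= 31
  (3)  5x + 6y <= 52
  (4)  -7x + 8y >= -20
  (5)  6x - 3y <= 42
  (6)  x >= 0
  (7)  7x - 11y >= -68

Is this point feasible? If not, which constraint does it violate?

(1): 2 ≥ 0 ✓
(2): 36 ≥ 31 ✓
(3): 32 ≤ 52 ✓
(4): -12 ≥ -20 ✓
(5): 18 ≤ 42 ✓
(6): 4 ≥ 0 ✓
(7): 6 ≥ -68 ✓

feasible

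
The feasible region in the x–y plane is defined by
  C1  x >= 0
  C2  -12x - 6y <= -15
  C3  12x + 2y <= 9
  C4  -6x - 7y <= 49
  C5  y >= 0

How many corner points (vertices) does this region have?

3

Intersecting each pair of boundary lines and keeping only the points that satisfy every inequality leaves:
  (0, 5/2)
  (0, 9/2)
  (1/2, 3/2)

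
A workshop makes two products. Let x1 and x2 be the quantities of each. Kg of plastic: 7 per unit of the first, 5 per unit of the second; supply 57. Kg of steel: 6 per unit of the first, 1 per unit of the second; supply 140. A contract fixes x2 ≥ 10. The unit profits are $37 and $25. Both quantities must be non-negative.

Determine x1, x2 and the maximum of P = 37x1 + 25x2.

x1 = 1, x2 = 10, maximum P = 287

Vertices and P = 37x1 + 25x2:
  (0, 57/5) → P = 285
  (0, 10) → P = 250
  (1, 10) → P = 287

The optimum lies where 7x1 + 5x2 = 57 and x2 = 10.
Solving simultaneously gives x1 = 1, x2 = 10.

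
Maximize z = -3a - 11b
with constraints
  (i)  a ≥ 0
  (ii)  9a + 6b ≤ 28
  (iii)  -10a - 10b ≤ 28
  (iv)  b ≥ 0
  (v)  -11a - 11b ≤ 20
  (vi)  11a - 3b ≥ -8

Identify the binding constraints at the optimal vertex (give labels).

Vertices and z = -3a - 11b:
  (0, 0) → z = 0
  (0, 8/3) → z = -88/3
  (28/9, 0) → z = -28/3
  (12/31, 380/93) → z = -4288/93

The maximum is at (0, 0). Substituting into each constraint, equality holds for (i) and (iv); the remaining constraints have slack.

(i) and (iv)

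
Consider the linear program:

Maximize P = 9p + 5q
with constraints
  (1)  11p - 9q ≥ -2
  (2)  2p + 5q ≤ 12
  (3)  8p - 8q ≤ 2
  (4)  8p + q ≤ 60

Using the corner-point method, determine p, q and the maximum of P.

p = 53/28, q = 23/14, maximum P = 101/4

Vertices and P = 9p + 5q:
  (98/73, 136/73) → P = 1562/73
  (-17/8, -19/8) → P = -31
  (53/28, 23/14) → P = 101/4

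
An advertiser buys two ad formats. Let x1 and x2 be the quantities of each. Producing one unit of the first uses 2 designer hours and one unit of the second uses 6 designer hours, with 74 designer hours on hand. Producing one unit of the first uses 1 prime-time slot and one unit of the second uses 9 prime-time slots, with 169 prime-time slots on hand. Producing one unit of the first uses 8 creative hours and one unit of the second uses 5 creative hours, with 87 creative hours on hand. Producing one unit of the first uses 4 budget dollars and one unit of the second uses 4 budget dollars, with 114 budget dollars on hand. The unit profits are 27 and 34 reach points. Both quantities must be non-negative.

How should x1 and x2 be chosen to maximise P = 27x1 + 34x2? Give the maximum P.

Extreme points and P = 27x1 + 34x2:
  (0, 0) → P = 0
  (0, 37/3) → P = 1258/3
  (87/8, 0) → P = 2349/8
  (4, 11) → P = 482

The optimum lies where 2x1 + 6x2 = 74 and 8x1 + 5x2 = 87.
Solving simultaneously gives x1 = 4, x2 = 11.

x1 = 4, x2 = 11, maximum P = 482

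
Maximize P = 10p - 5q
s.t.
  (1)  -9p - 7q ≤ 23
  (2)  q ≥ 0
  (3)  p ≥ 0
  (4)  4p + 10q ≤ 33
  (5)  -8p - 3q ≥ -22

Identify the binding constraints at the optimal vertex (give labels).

Vertices and P = 10p - 5q:
  (0, 0) → P = 0
  (11/4, 0) → P = 55/2
  (0, 33/10) → P = -33/2
  (121/68, 44/17) → P = 165/34

The maximum is at (11/4, 0). Substituting into each constraint, equality holds for (2) and (5); the remaining constraints have slack.

(2) and (5)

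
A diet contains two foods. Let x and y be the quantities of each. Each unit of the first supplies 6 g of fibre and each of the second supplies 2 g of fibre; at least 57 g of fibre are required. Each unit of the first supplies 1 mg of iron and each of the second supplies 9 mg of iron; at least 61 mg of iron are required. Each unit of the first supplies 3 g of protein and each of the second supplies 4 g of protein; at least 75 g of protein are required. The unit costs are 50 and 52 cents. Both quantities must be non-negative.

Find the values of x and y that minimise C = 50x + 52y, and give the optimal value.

x = 13/3, y = 31/2, minimum C = 3068/3

Feasible corners and C = 50x + 52y:
  (0, 57/2) → C = 1482
  (61, 0) → C = 3050
  (13/3, 31/2) → C = 3068/3
  (431/23, 108/23) → C = 27166/23
The feasible region is unbounded (it extends along (0, 1), (1, 0)), but C strictly increases along every unbounded feasible direction, so there is no improving ray and the minimum is attained at a vertex.

At the optimal vertex, 6x + 2y = 57 and 3x + 4y = 75.
Solving simultaneously gives x = 13/3, y = 31/2.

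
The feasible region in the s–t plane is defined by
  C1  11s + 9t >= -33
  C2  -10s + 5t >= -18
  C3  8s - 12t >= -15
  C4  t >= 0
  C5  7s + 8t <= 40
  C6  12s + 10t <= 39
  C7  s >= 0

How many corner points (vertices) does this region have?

Of the 21 pairwise boundary intersections, those satisfying every inequality are:
  (9/5, 0)
  (75/32, 87/80)
  (159/112, 123/56)
  (0, 5/4)
  (0, 0)

5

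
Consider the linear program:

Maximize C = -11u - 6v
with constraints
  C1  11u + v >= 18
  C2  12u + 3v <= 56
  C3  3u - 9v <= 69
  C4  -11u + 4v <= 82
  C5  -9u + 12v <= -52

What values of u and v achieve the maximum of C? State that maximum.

u = 77/34, v = -235/34, maximum C = 563/34

Vertices and C = -11u - 6v:
  (77/34, -235/34) → C = 563/34
  (268/141, -410/141) → C = -488/141
  (79/13, -220/39) → C = -33
  (92/19, -40/57) → C = -932/19

The binding constraints are 11u + v = 18 and 3u - 9v = 69.
Solving simultaneously gives u = 77/34, v = -235/34.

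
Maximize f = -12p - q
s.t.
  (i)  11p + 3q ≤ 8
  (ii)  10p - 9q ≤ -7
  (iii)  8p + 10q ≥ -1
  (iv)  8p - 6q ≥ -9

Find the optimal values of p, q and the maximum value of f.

Vertices and f = -12p - q:
  (17/43, 157/129) → f = -769/129
  (7/30, 163/90) → f = -83/18
  (-79/172, 23/86) → f = 451/86
  (-3/4, 1/2) → f = 17/2

At the optimal vertex, 8p + 10q = -1 and 8p - 6q = -9.
Solving simultaneously gives p = -3/4, q = 1/2.

p = -3/4, q = 1/2, maximum f = 17/2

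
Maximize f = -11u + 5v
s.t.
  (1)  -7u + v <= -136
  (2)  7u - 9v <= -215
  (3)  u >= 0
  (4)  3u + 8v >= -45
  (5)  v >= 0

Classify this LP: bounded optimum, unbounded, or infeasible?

unbounded

From the feasible point (1439/56, 351/8), moving in the direction (1, 7) keeps every constraint satisfied while f increases without bound.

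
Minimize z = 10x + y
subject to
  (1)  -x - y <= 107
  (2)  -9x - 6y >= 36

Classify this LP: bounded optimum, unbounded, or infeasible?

unbounded

From the feasible point (202, -309), moving in the direction (-1, 1) keeps every constraint satisfied while z decreases without bound.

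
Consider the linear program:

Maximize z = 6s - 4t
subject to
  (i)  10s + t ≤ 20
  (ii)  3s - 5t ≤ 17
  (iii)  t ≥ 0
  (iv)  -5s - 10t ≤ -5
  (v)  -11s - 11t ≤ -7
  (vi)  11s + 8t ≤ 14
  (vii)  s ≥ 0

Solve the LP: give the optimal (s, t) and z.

s = 14/11, t = 0, maximum z = 84/11

Corner points and z = 6s - 4t:
  (1, 0) → z = 6
  (14/11, 0) → z = 84/11
  (3/11, 4/11) → z = 2/11
  (0, 7/11) → z = -28/11
  (0, 7/4) → z = -7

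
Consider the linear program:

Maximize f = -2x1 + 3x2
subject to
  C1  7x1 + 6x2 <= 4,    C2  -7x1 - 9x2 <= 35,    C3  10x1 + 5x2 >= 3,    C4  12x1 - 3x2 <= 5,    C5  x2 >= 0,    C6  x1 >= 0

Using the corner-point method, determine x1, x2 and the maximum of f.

x1 = 0, x2 = 2/3, maximum f = 2

Feasible corners and f = -2x1 + 3x2:
  (14/31, 13/93) → f = -15/31
  (0, 2/3) → f = 2
  (3/10, 0) → f = -3/5
  (0, 3/5) → f = 9/5
  (5/12, 0) → f = -5/6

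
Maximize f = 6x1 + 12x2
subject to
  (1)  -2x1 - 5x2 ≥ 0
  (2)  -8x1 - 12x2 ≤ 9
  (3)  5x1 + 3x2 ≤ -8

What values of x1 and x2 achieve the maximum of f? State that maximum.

Vertices and f = 6x1 + 12x2:
  (-45/16, 9/8) → f = -27/8
  (-40/19, 16/19) → f = -48/19
  (-23/12, 19/36) → f = -31/6

x1 = -40/19, x2 = 16/19, maximum f = -48/19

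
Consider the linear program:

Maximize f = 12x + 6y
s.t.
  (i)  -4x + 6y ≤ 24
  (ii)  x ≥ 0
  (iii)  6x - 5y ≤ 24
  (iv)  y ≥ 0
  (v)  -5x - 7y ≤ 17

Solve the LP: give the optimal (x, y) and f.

x = 33/2, y = 15, maximum f = 288

Vertices and f = 12x + 6y:
  (0, 4) → f = 24
  (33/2, 15) → f = 288
  (0, 0) → f = 0
  (4, 0) → f = 48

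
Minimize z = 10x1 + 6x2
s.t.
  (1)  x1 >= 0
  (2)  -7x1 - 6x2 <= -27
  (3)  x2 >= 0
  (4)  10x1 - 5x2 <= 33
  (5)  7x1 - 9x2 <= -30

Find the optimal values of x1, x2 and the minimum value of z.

Corner points and z = 10x1 + 6x2:
  (0, 9/2) → z = 27
  (3/5, 19/5) → z = 144/5
  (447/55, 531/55) → z = 696/5
The feasible region is unbounded (it extends along (0, 1), (1, 2)), but z strictly increases along every unbounded feasible direction, so there is no improving ray and the minimum is attained at a vertex.

The binding constraints are x1 = 0 and -7x1 - 6x2 = -27.
Solving simultaneously gives x1 = 0, x2 = 9/2.

x1 = 0, x2 = 9/2, minimum z = 27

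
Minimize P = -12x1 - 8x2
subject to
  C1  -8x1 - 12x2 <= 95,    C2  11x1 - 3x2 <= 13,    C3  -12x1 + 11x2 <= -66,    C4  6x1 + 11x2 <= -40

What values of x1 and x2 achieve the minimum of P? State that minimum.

Feasible corners and P = -12x1 - 8x2:
  (-43/52, -383/52) → P = 895/13
  (-253/232, -417/58) → P = 4095/58
  (-11/17, -114/17) → P = 1044/17

At the optimal vertex, 11x1 - 3x2 = 13 and -12x1 + 11x2 = -66.
Solving simultaneously gives x1 = -11/17, x2 = -114/17.

x1 = -11/17, x2 = -114/17, minimum P = 1044/17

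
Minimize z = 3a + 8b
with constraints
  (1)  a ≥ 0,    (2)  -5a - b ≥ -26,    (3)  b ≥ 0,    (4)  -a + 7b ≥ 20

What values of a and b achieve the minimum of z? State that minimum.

Feasible corners and z = 3a + 8b:
  (0, 26) → z = 208
  (0, 20/7) → z = 160/7
  (9/2, 7/2) → z = 83/2

The binding constraints are a = 0 and -a + 7b = 20.
Solving simultaneously gives a = 0, b = 20/7.

a = 0, b = 20/7, minimum z = 160/7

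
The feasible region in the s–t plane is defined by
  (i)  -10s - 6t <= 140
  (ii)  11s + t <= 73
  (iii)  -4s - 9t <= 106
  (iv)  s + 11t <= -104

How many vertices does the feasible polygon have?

3

The feasible vertices (each the meet of two boundaries and inside every other half-plane) are:
  (763/95, -1458/95)
  (907/120, -1217/120)
  (-46/7, -62/7)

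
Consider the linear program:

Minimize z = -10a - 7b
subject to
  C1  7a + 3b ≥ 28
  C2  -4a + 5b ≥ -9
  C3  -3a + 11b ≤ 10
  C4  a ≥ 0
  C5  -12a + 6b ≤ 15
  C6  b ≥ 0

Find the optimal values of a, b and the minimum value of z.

a = 149/29, b = 67/29, minimum z = -1959/29

Feasible corners and z = -10a - 7b:
  (167/47, 49/47) → z = -2013/47
  (139/43, 77/43) → z = -1929/43
  (149/29, 67/29) → z = -1959/29

The binding constraints are -4a + 5b = -9 and -3a + 11b = 10.
Solving simultaneously gives a = 149/29, b = 67/29.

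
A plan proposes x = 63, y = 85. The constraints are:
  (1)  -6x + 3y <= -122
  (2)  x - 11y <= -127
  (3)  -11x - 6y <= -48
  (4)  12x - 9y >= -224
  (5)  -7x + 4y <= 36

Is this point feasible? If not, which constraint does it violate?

feasible

(1): -123 ≤ -122 ✓
(2): -872 ≤ -127 ✓
(3): -1203 ≤ -48 ✓
(4): -9 ≥ -224 ✓
(5): -101 ≤ 36 ✓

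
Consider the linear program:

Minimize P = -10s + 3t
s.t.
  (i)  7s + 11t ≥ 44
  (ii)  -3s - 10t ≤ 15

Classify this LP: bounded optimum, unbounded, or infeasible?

From the feasible point (605/37, -237/37), moving in the direction (10, -3) keeps every constraint satisfied while P decreases without bound.

unbounded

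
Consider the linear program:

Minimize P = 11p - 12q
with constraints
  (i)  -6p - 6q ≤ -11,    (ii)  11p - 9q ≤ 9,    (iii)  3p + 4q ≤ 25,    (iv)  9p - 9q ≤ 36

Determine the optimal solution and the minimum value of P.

p = -53/3, q = 39/2, minimum P = -1285/3

Corner points and P = 11p - 12q:
  (51/40, 67/120) → P = 293/40
  (-53/3, 39/2) → P = -1285/3
  (261/71, 248/71) → P = -105/71

The binding constraints are -6p - 6q = -11 and 3p + 4q = 25.
Solving simultaneously gives p = -53/3, q = 39/2.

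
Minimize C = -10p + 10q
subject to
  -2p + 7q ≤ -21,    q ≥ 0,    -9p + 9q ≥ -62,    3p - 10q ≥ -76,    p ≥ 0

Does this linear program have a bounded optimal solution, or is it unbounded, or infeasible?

The boundaries -2p + 7q = -21 and q = 0 meet at (21/2, 0), but that point violates -9p + 9q ≥ -62. Every candidate vertex is excluded by some other constraint, so the feasible region is empty.

infeasible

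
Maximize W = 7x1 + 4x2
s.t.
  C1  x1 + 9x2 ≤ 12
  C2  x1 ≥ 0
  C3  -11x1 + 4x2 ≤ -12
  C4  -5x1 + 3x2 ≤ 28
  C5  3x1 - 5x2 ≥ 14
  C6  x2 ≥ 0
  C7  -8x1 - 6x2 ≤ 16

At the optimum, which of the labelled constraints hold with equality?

C1 and C6

Corner points and W = 7x1 + 4x2:
  (93/16, 11/16) → W = 695/16
  (12, 0) → W = 84
  (14/3, 0) → W = 98/3

The maximum is at (12, 0). Substituting into each constraint, equality holds for C1 and C6; the remaining constraints have slack.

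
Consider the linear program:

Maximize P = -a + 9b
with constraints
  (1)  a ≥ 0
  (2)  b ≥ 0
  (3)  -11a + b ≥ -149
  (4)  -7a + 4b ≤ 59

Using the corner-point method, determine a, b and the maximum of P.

a = 655/37, b = 1692/37, maximum P = 14573/37

Extreme points and P = -a + 9b:
  (0, 0) → P = 0
  (0, 59/4) → P = 531/4
  (149/11, 0) → P = -149/11
  (655/37, 1692/37) → P = 14573/37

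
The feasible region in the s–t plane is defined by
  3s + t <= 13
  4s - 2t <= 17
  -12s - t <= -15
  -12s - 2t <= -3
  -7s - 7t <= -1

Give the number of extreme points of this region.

4

The feasible vertices (each the meet of two boundaries and inside every other half-plane) are:
  (43/10, 1/10)
  (2/9, 37/3)
  (121/42, -115/42)
  (104/77, -93/77)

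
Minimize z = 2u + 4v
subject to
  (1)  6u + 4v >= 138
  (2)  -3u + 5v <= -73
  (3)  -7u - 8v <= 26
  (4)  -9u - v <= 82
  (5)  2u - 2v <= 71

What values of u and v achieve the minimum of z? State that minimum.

Vertices and z = 2u + 4v:
  (491/21, -4/7) → z = 934/21
  (28, -15/2) → z = 26
  (209/4, 67/4) → z = 343/2

The optimum lies where 6u + 4v = 138 and 2u - 2v = 71.
Solving simultaneously gives u = 28, v = -15/2.

u = 28, v = -15/2, minimum z = 26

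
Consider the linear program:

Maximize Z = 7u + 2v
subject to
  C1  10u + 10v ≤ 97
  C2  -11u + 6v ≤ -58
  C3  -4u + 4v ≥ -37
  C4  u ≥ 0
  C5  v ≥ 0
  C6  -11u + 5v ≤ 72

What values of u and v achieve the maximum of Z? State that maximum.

Extreme points and Z = 7u + 2v:
  (581/85, 487/170) → Z = 4554/85
  (379/40, 9/40) → Z = 2671/40
  (58/11, 0) → Z = 406/11
  (37/4, 0) → Z = 259/4

The optimum lies where 10u + 10v = 97 and -4u + 4v = -37.
Solving simultaneously gives u = 379/40, v = 9/40.

u = 379/40, v = 9/40, maximum Z = 2671/40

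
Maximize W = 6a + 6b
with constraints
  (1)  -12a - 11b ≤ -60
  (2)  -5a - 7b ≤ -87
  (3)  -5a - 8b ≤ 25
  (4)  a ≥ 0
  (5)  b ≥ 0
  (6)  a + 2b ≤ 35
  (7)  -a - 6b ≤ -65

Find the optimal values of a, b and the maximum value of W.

Feasible corners and W = 6a + 6b:
  (0, 87/7) → W = 522/7
  (67/23, 238/23) → W = 1830/23
  (0, 35/2) → W = 105
  (20, 15/2) → W = 165

a = 20, b = 15/2, maximum W = 165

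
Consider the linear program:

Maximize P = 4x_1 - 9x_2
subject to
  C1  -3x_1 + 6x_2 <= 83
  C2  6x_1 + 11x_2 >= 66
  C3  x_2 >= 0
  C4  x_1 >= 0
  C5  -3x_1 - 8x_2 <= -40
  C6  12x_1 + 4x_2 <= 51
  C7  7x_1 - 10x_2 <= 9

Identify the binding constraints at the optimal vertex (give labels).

C2 and C6

Extreme points and P = 4x_1 - 9x_2:
  (0, 6) → P = -54
  (11/4, 9/2) → P = -59/2
  (0, 51/4) → P = -459/4

The maximum is at (11/4, 9/2). Substituting into each constraint, equality holds for C2 and C6; the remaining constraints have slack.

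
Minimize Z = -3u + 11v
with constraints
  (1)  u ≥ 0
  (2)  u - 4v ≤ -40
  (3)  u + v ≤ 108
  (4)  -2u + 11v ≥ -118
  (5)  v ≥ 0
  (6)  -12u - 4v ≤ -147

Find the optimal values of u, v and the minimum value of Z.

u = 392/5, v = 148/5, minimum Z = 452/5

Vertices and Z = -3u + 11v:
  (0, 108) → Z = 1188
  (0, 147/4) → Z = 1617/4
  (392/5, 148/5) → Z = 452/5
  (107/13, 627/52) → Z = 5613/52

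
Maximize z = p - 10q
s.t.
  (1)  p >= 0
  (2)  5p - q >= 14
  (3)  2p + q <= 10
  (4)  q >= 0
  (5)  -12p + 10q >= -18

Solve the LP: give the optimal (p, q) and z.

Corner points and z = p - 10q:
  (24/7, 22/7) → z = -28
  (61/19, 39/19) → z = -329/19
  (59/16, 21/8) → z = -361/16

At the optimal vertex, 5p - q = 14 and -12p + 10q = -18.
Solving simultaneously gives p = 61/19, q = 39/19.

p = 61/19, q = 39/19, maximum z = -329/19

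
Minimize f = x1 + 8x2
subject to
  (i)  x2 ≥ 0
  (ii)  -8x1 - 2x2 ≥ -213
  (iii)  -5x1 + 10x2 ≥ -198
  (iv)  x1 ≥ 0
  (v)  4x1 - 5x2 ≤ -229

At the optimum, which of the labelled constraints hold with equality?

(iv) and (v)

Extreme points and f = x1 + 8x2:
  (0, 213/2) → f = 852
  (607/48, 671/12) → f = 22079/48
  (0, 229/5) → f = 1832/5

The minimum is at (0, 229/5). Substituting into each constraint, equality holds for (iv) and (v); the remaining constraints have slack.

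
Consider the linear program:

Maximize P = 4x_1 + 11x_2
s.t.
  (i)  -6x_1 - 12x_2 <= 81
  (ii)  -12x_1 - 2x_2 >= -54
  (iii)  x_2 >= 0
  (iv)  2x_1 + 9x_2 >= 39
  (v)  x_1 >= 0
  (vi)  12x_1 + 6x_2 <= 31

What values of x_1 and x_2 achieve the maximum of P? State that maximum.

Extreme points and P = 4x_1 + 11x_2:
  (0, 13/3) → P = 143/3
  (15/32, 203/48) → P = 2323/48
  (0, 31/6) → P = 341/6

At the optimal vertex, x_1 = 0 and 12x_1 + 6x_2 = 31.
Solving simultaneously gives x_1 = 0, x_2 = 31/6.

x_1 = 0, x_2 = 31/6, maximum P = 341/6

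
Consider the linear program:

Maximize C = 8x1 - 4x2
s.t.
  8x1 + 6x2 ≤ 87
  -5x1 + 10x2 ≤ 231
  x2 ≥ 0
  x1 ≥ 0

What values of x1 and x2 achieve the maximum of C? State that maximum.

Extreme points and C = 8x1 - 4x2:
  (87/8, 0) → C = 87
  (0, 29/2) → C = -58
  (0, 0) → C = 0

x1 = 87/8, x2 = 0, maximum C = 87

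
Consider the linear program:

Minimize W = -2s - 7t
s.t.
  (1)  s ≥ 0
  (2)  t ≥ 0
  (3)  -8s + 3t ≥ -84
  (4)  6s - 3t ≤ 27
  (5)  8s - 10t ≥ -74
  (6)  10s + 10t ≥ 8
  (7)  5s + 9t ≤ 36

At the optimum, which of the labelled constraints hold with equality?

(1) and (7)

Feasible corners and W = -2s - 7t:
  (0, 4/5) → W = -28/5
  (0, 4) → W = -28
  (9/2, 0) → W = -9
  (4/5, 0) → W = -8/5
  (117/23, 27/23) → W = -423/23

The minimum is at (0, 4). Substituting into each constraint, equality holds for (1) and (7); the remaining constraints have slack.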